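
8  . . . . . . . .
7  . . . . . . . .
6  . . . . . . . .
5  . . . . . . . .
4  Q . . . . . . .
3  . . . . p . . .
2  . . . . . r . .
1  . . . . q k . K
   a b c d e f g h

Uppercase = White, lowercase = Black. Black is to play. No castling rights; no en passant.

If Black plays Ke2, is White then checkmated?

After Ke2: white king on h1; in check: yes, from the black queen on e1.
King squares — g1: attacked by Qe1; g2: attacked by Rf2; h2: attacked by Rf2.
White has no legal moves → checkmate.

yes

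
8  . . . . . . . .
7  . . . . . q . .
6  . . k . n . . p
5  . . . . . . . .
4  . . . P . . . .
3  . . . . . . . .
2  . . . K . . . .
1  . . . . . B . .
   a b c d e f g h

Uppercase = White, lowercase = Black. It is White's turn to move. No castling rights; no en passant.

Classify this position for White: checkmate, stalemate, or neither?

neither

White to move; white king on d2.
In check: no.
Legal moves for White: Ke3, Kd3, Kc3, Ke2, Kc2, Ke1, Kd1, Kc1, Ba6, Bb5+, Bc4, Bh3, Bd3, Bg2+, Be2, d5+.
White has 16 legal moves and is not in check → neither.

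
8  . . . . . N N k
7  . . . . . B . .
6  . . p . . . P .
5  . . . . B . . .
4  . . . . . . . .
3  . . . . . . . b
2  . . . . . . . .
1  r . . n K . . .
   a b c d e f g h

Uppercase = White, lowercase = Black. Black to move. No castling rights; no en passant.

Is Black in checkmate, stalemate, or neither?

checkmate

Black to move; black king on h8.
In check: yes, from the white bishop on e5.
King squares — g7: attacked by Be5; h7: attacked by Pg6; g8: attacked by Bf7.
Legal moves for Black: none.
In check with no legal moves → checkmate.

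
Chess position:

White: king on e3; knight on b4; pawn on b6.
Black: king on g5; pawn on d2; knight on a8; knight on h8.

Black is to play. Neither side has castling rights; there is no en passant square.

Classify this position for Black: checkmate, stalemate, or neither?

neither

Black to move; black king on g5.
In check: no.
Legal moves for Black: Nf7, Ng6, Nc7, Nxb6, Kh6, Kg6, Kf6, Kh5, Kf5, Kh4, Kg4, d1=Q, d1=R, d1=B, d1=N+.
Black has 15 legal moves and is not in check → neither.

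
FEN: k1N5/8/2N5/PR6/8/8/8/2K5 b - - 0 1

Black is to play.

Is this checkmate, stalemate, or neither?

stalemate

Black to move; black king on a8.
In check: no.
King squares — a7: attacked by Nc6; b7: attacked by Rb5; b8: attacked by Rb5.
Legal moves for Black: none.
Not in check and no legal moves → stalemate.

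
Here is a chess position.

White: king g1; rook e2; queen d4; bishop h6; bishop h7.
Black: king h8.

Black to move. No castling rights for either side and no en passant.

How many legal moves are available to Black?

1

Black to move; king on h8.
In check: yes, from the white queen on d4.
Legal moves: Kxh7.
Count: 1.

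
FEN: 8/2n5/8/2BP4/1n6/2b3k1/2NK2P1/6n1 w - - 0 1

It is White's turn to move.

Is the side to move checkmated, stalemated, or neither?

White to move; white king on d2.
In check: yes, from the black bishop on c3.
Legal moves for White: Ke3, Kxc3, Kd1, Kc1.
White is in check but has 4 legal moves → neither.

neither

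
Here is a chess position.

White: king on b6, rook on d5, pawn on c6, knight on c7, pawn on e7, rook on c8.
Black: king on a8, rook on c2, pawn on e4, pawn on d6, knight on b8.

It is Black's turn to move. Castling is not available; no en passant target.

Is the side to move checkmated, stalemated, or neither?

Black to move; black king on a8.
In check: yes, from the white knight on c7.
King squares — a7: attacked by Kb6; b7: attacked by Kb6; b8: own knight.
Legal moves for Black: none.
In check with no legal moves → checkmate.

checkmate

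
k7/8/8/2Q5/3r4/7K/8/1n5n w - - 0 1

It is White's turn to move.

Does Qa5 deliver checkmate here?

After Qa5: black king on a8; in check: yes, from the white queen on a5.
Black has 2 legal replies: Kb8, Kb7.
In check but a legal move exists → not checkmate.

no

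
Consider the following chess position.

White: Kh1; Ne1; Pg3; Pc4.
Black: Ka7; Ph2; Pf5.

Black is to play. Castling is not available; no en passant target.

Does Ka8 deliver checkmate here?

no

After Ka8: white king on h1; in check: no.
White is not in check, so this cannot be checkmate.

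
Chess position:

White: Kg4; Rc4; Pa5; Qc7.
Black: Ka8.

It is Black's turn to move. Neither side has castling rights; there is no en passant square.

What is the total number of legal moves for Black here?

Black to move; king on a8.
In check: no.
Legal moves: none.
Count: 0.

0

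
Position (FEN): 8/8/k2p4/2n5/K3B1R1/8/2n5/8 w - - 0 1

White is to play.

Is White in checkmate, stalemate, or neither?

White to move; white king on a4.
In check: yes, from the black knight on c5.
King squares — a3: attacked by Nc2; b3: attacked by Nc5; b4: attacked by Nc2; a5: attacked by Ka6; b5: attacked by Ka6.
Legal moves for White: none.
In check with no legal moves → checkmate.

checkmate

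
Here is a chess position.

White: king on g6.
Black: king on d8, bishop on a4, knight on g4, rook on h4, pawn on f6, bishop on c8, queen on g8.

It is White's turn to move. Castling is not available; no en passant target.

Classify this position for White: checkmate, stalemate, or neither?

checkmate

White to move; white king on g6.
In check: yes, from the black queen on g8.
King squares — f5: attacked by Bc8; g5: attacked by Pf6; h5: attacked by Rh4; f6: attacked by Ng4; h6: attacked by Ng4; f7: attacked by Qg8; g7: attacked by Qg8; h7: attacked by Rh4.
Legal moves for White: none.
In check with no legal moves → checkmate.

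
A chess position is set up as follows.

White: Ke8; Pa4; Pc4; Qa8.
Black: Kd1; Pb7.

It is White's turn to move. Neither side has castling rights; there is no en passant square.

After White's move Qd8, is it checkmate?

After Qd8: black king on d1; in check: yes, from the white queen on d8.
Black has 4 legal replies: Ke2, Kc2, Ke1, Kc1.
In check but a legal move exists → not checkmate.

no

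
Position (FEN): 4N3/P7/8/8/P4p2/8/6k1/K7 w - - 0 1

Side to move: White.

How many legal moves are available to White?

White to move; king on a1.
In check: no.
Legal moves: Ng7, Nc7, Nf6, Nd6, Kb2, Ka2, Kb1, a8=Q+, a8=R, a8=B+, a8=N, a5.
Count: 12.

12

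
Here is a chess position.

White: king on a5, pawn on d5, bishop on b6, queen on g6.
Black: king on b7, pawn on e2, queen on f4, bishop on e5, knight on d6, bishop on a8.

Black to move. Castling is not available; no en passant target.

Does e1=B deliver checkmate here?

yes

After e1=B: white king on a5; in check: yes, from the black bishop on e1.
King squares — a4: attacked by Qf4; b4: attacked by Be1; b5: attacked by Nd6; a6: attacked by Kb7; b6: own bishop.
White has no legal moves → checkmate.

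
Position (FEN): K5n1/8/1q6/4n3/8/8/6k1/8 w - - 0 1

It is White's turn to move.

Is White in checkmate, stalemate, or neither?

stalemate

White to move; white king on a8.
In check: no.
King squares — a7: attacked by Qb6; b7: attacked by Qb6; b8: attacked by Qb6.
Legal moves for White: none.
Not in check and no legal moves → stalemate.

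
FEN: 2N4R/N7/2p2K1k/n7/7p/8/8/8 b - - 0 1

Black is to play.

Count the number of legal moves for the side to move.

Black to move; king on h6.
In check: yes, from the white rook on h8.
Legal moves: none.
Count: 0.

0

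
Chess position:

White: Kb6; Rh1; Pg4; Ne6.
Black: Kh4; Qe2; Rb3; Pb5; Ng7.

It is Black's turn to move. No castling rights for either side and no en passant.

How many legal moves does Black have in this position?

4

Black to move; king on h4.
In check: yes, from the white rook on h1.
Legal moves: Kxg4, Kg3, Rh3, Qh2.
Count: 4.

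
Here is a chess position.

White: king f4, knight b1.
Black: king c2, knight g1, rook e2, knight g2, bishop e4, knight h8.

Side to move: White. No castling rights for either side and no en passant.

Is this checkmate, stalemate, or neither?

White to move; white king on f4.
In check: yes, from the black knight on g2.
King squares — e3: attacked by Re2; f3: attacked by Ng1; g3: available; e4: attacked by Re2; g4: available; e5: available; f5: attacked by Be4; g5: available.
Legal moves for White: Kg5, Ke5, Kg4, Kg3.
White is in check but has 4 legal moves → neither.

neither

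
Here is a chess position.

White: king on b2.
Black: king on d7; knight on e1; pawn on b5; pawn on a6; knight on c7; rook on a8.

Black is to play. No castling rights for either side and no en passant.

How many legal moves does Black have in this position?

Black to move; king on d7.
In check: no.
Legal moves: Rh8, Rg8, Rf8, Re8, Rd8, Rc8, Rb8, Ra7, Ke8, Kd8, Kc8, Ke7, Ke6, Kd6, Kc6, Ne8, Ne6, Nd5, Nf3, Nd3+, Ng2, Nc2, a5, b4.
Count: 24.

24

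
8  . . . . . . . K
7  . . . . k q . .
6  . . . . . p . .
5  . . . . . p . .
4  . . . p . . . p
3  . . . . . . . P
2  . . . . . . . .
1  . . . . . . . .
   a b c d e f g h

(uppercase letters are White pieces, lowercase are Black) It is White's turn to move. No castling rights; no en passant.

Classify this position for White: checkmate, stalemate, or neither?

White to move; white king on h8.
In check: no.
King squares — g7: attacked by Qf7; h7: attacked by Qf7; g8: attacked by Qf7.
Legal moves for White: none.
Not in check and no legal moves → stalemate.

stalemate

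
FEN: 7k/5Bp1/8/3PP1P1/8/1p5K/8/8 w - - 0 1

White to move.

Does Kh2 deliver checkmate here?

no

After Kh2: black king on h8; in check: no.
Black is not in check, so this cannot be checkmate.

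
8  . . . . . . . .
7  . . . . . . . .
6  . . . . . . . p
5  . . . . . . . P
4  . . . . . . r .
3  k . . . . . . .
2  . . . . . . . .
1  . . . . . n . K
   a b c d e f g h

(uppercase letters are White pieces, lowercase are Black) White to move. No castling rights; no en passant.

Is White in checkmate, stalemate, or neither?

stalemate

White to move; white king on h1.
In check: no.
King squares — g1: attacked by Rg4; g2: attacked by Rg4; h2: attacked by Nf1.
Legal moves for White: none.
Not in check and no legal moves → stalemate.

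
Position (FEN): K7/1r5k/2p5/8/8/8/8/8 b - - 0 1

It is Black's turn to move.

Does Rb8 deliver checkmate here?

no

After Rb8: white king on a8; in check: yes, from the black rook on b8.
White has 2 legal replies: Kxb8, Ka7.
In check but a legal move exists → not checkmate.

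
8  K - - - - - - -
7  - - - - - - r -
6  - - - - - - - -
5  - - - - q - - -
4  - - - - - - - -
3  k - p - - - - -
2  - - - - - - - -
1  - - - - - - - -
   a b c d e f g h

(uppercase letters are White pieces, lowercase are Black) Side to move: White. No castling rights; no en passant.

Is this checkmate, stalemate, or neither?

stalemate

White to move; white king on a8.
In check: no.
King squares — a7: attacked by Rg7; b7: attacked by Rg7; b8: attacked by Qe5.
Legal moves for White: none.
Not in check and no legal moves → stalemate.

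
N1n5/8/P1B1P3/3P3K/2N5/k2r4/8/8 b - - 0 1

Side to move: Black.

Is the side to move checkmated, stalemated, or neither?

Black to move; black king on a3.
In check: yes, from the white knight on c4.
King squares — a2: available; b2: attacked by Nc4; b3: available; a4: attacked by Bc6; b4: available.
Legal moves for Black: Kb4, Kb3, Ka2.
Black is in check but has 3 legal moves → neither.

neither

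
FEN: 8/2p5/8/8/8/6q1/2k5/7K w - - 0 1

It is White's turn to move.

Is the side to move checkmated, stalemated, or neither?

White to move; white king on h1.
In check: no.
King squares — g1: attacked by Qg3; g2: attacked by Qg3; h2: attacked by Qg3.
Legal moves for White: none.
Not in check and no legal moves → stalemate.

stalemate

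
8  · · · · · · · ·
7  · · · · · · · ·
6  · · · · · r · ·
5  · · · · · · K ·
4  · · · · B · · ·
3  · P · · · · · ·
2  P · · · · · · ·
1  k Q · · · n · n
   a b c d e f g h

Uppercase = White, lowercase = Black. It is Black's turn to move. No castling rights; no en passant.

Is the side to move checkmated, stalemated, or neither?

checkmate

Black to move; black king on a1.
In check: yes, from the white queen on b1.
King squares — b1: attacked by Be4; a2: attacked by Qb1; b2: attacked by Qb1.
Legal moves for Black: none.
In check with no legal moves → checkmate.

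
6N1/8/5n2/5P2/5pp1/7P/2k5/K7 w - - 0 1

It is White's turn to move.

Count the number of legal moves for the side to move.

White to move; king on a1.
In check: no.
Legal moves: Ne7, Nh6, Nxf6, Ka2, hxg4, h4.
Count: 6.

6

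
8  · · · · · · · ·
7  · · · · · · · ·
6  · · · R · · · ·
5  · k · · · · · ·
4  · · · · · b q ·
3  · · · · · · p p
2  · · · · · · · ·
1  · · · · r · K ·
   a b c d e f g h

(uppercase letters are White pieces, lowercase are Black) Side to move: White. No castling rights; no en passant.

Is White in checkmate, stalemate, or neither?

checkmate

White to move; white king on g1.
In check: yes, from the black rook on e1.
King squares — f1: attacked by Re1; h1: attacked by Re1; f2: attacked by Pg3; g2: attacked by Ph3; h2: attacked by Pg3.
Legal moves for White: none.
In check with no legal moves → checkmate.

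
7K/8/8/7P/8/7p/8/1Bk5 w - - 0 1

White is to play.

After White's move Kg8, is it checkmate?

no

After Kg8: black king on c1; in check: no.
Black is not in check, so this cannot be checkmate.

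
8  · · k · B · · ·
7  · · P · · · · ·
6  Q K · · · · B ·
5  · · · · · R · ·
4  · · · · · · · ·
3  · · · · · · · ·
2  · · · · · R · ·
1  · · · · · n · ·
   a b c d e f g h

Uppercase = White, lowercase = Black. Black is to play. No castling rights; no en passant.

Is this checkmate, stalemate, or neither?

Black to move; black king on c8.
In check: yes, from the white queen on a6.
King squares — b7: attacked by Qa6; c7: attacked by Kb6; d7: attacked by Be8; b8: attacked by Pc7; d8: attacked by Pc7.
Legal moves for Black: none.
In check with no legal moves → checkmate.

checkmate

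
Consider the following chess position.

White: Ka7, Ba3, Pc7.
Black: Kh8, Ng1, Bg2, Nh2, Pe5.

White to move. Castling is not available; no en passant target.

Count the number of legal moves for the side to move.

White to move; king on a7.
In check: no.
Legal moves: Kb8, Kb6, Ka6, Bf8, Be7, Bd6, Bc5, Bb4, Bb2, Bc1, c8=Q+, c8=R+, c8=B, c8=N.
Count: 14.

14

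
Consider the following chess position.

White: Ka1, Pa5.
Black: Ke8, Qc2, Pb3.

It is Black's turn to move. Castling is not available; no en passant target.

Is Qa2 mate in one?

After Qa2: white king on a1; in check: yes, from the black queen on a2.
King squares — b1: attacked by Qa2; a2: attacked by Pb3; b2: attacked by Qa2.
White has no legal moves → checkmate.

yes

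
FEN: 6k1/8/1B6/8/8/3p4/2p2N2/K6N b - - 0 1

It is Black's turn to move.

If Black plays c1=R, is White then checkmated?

no

After c1=R: white king on a1; in check: yes, from the black rook on c1.
White has 2 legal replies: Kb2, Ka2.
In check but a legal move exists → not checkmate.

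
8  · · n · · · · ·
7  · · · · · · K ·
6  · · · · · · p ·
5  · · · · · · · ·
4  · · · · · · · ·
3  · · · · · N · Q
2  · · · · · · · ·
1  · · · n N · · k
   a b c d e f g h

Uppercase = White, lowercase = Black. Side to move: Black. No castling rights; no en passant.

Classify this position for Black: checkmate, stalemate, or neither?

Black to move; black king on h1.
In check: yes, from the white queen on h3.
King squares — g1: attacked by Nf3; g2: attacked by Ne1; h2: attacked by Nf3.
Legal moves for Black: none.
In check with no legal moves → checkmate.

checkmate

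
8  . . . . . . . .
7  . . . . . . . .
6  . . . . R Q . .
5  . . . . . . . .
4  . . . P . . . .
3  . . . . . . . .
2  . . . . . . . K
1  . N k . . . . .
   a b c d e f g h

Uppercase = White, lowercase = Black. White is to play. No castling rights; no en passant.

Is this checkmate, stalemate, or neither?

White to move; white king on h2.
In check: no.
Legal moves for White include: Qh8, Qf8, Qd8, Qg7, Qf7, Qe7, Qh6+, Qg6, Qg5+, Qf5, Qe5, Qh4, Qf4+, Qf3, Qf2, Qf1+, Re8, Re7, ... (list truncated; more exist).
White has legal moves and is not in check → neither.

neither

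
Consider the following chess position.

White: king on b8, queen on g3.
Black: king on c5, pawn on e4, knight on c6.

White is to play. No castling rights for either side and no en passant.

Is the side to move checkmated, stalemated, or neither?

White to move; white king on b8.
In check: yes, from the black knight on c6.
Legal moves for White: Kc8, Ka8, Kc7, Kb7.
White is in check but has 4 legal moves → neither.

neither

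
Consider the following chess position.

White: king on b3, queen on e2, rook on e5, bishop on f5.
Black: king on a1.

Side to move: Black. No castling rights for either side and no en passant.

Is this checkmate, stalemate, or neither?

stalemate

Black to move; black king on a1.
In check: no.
King squares — b1: attacked by Bf5; a2: attacked by Qe2; b2: attacked by Qe2.
Legal moves for Black: none.
Not in check and no legal moves → stalemate.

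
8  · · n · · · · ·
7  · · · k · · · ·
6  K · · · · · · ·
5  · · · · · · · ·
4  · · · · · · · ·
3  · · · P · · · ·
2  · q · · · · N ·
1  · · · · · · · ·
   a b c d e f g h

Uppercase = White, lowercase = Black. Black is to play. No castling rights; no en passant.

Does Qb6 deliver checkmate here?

yes

After Qb6: white king on a6; in check: yes, from the black queen on b6.
King squares — a5: attacked by Qb6; b5: attacked by Qb6; b6: attacked by Nc8; a7: attacked by Qb6; b7: attacked by Qb6.
White has no legal moves → checkmate.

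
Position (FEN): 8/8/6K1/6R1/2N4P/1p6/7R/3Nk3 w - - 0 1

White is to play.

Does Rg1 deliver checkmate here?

After Rg1: black king on e1; in check: yes, from the white rook on g1.
King squares — d1: attacked by Rg1; f1: attacked by Rg1; d2: attacked by Rh2; e2: attacked by Rh2; f2: attacked by Nd1.
Black has no legal moves → checkmate.

yes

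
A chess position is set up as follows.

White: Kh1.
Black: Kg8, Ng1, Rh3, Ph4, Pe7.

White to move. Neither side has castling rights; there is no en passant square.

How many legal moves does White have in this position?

White to move; king on h1.
In check: yes, from the black rook on h3.
Legal moves: Kg2, Kxg1.
Count: 2.

2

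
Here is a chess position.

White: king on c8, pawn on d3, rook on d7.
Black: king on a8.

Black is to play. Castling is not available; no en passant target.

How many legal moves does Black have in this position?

0

Black to move; king on a8.
In check: no.
Legal moves: none.
Count: 0.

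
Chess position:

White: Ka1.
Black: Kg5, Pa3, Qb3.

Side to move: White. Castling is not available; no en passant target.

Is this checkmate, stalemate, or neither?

stalemate

White to move; white king on a1.
In check: no.
King squares — b1: attacked by Qb3; a2: attacked by Qb3; b2: attacked by Pa3.
Legal moves for White: none.
Not in check and no legal moves → stalemate.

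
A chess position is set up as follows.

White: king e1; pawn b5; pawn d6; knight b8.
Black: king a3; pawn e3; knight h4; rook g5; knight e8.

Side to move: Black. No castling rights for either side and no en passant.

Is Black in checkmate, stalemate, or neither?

Black to move; black king on a3.
In check: no.
Legal moves for Black include: Ng7, Nc7, Nf6, Nxd6, Rg8, Rg7, Rg6, Rh5, Rf5, Re5, Rd5, Rc5, Rxb5, Rg4, Rg3, Rg2, Rg1+, Ng6, ... (list truncated; more exist).
Black has legal moves and is not in check → neither.

neither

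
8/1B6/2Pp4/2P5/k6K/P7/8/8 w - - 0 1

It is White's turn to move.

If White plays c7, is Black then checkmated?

no

After c7: black king on a4; in check: no.
Black is not in check, so this cannot be checkmate.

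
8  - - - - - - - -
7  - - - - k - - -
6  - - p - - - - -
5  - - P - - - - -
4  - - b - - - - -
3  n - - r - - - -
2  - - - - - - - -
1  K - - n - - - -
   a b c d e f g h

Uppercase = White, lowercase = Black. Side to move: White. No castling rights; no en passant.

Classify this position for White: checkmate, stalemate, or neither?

White to move; white king on a1.
In check: no.
King squares — b1: attacked by Na3; a2: attacked by Bc4; b2: attacked by Nd1.
Legal moves for White: none.
Not in check and no legal moves → stalemate.

stalemate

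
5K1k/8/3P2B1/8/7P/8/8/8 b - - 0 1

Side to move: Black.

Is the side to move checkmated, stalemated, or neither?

Black to move; black king on h8.
In check: no.
King squares — g7: attacked by Kf8; h7: attacked by Bg6; g8: attacked by Kf8.
Legal moves for Black: none.
Not in check and no legal moves → stalemate.

stalemate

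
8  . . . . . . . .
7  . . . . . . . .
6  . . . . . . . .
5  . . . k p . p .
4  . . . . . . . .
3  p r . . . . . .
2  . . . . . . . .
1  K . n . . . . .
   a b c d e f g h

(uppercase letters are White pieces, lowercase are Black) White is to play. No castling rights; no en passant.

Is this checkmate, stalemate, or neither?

stalemate

White to move; white king on a1.
In check: no.
King squares — b1: attacked by Rb3; a2: attacked by Nc1; b2: attacked by Pa3.
Legal moves for White: none.
Not in check and no legal moves → stalemate.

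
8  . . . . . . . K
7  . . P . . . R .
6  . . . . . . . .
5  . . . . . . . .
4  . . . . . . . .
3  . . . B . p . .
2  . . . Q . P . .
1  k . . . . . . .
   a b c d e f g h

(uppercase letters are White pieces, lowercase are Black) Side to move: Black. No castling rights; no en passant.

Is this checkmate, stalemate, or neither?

stalemate

Black to move; black king on a1.
In check: no.
King squares — b1: attacked by Bd3; a2: attacked by Qd2; b2: attacked by Qd2.
Legal moves for Black: none.
Not in check and no legal moves → stalemate.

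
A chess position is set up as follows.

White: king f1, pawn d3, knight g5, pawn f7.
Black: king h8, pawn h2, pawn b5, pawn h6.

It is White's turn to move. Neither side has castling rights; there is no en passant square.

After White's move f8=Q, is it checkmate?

yes

After f8=Q: black king on h8; in check: yes, from the white queen on f8.
King squares — g7: attacked by Qf8; h7: attacked by Ng5; g8: attacked by Qf8.
Black has no legal moves → checkmate.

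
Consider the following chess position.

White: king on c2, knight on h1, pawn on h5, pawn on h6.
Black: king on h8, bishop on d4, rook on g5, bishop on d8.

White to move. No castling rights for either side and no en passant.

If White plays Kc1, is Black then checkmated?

no

After Kc1: black king on h8; in check: no.
Black is not in check, so this cannot be checkmate.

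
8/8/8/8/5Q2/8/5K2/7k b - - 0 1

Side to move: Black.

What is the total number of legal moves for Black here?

0

Black to move; king on h1.
In check: no.
Legal moves: none.
Count: 0.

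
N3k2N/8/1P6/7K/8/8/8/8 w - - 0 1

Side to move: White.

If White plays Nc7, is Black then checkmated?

no

After Nc7: black king on e8; in check: yes, from the white knight on c7.
Black has 4 legal replies: Kf8, Kd8, Ke7, Kd7.
In check but a legal move exists → not checkmate.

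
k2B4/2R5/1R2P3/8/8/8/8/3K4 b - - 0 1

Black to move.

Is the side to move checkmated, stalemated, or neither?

stalemate

Black to move; black king on a8.
In check: no.
King squares — a7: attacked by Rc7; b7: attacked by Rb6; b8: attacked by Rb6.
Legal moves for Black: none.
Not in check and no legal moves → stalemate.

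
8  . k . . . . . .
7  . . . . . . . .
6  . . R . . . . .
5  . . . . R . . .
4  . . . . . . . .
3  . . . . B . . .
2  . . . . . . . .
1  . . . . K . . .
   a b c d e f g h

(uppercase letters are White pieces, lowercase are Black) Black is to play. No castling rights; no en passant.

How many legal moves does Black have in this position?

Black to move; king on b8.
In check: no.
Legal moves: Ka8, Kb7.
Count: 2.

2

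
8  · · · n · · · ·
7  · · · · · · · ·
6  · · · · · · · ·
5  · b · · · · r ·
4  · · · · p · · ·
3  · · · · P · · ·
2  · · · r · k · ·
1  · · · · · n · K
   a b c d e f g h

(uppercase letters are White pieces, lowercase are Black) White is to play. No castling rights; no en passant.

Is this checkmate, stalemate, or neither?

stalemate

White to move; white king on h1.
In check: no.
King squares — g1: attacked by Kf2; g2: attacked by Kf2; h2: attacked by Nf1.
Legal moves for White: none.
Not in check and no legal moves → stalemate.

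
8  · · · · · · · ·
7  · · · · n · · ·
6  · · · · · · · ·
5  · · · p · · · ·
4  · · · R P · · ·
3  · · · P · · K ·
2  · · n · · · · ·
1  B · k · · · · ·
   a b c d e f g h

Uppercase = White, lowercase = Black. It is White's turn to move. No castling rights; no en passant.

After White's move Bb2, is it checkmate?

After Bb2: black king on c1; in check: yes, from the white bishop on b2.
Black has 4 legal replies: Kd2, Kxb2, Kd1, Kb1.
In check but a legal move exists → not checkmate.

no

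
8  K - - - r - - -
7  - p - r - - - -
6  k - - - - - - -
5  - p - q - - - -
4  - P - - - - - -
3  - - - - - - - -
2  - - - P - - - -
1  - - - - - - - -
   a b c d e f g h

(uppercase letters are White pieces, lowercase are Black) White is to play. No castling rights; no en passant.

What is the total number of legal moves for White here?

0

White to move; king on a8.
In check: yes, from the black rook on e8.
Legal moves: none.
Count: 0.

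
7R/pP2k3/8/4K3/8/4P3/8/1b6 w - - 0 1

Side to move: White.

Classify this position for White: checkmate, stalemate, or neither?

neither

White to move; white king on e5.
In check: no.
Legal moves for White include: Rg8, Rf8, Re8+, Rd8, Rc8, Rb8, Ra8, Rh7+, Rh6, Rh5, Rh4, Rh3, Rh2, Rh1, Kd5, Kf4, Kd4, b8=Q, ... (list truncated; more exist).
White has legal moves and is not in check → neither.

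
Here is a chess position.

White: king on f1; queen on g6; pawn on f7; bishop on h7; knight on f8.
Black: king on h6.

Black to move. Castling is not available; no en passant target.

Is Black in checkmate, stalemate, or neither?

Black to move; black king on h6.
In check: yes, from the white queen on g6.
King squares — g5: attacked by Qg6; h5: attacked by Qg6; g6: attacked by Bh7; g7: attacked by Qg6; h7: attacked by Qg6.
Legal moves for Black: none.
In check with no legal moves → checkmate.

checkmate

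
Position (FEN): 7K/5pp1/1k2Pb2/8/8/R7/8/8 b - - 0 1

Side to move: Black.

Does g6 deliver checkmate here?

After g6: white king on h8; in check: yes, from the black bishop on f6.
White has 2 legal replies: Kg8, Kh7.
In check but a legal move exists → not checkmate.

no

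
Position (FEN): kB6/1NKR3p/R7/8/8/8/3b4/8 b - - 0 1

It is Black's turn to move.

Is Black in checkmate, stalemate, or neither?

Black to move; black king on a8.
In check: yes, from the white rook on a6.
King squares — a7: attacked by Ra6; b7: attacked by Kc7; b8: attacked by Kc7.
Legal moves for Black: none.
In check with no legal moves → checkmate.

checkmate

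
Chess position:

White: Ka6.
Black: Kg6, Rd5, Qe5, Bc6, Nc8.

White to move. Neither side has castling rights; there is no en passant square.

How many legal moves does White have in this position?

White to move; king on a6.
In check: no.
Legal moves: none.
Count: 0.

0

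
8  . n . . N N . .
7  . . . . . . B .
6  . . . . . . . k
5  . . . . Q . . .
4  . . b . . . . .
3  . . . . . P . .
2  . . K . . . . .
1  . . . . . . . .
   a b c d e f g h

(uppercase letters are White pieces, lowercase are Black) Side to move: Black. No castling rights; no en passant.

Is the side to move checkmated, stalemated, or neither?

checkmate

Black to move; black king on h6.
In check: yes, from the white bishop on g7.
King squares — g5: attacked by Qe5; h5: attacked by Qe5; g6: attacked by Nf8; g7: attacked by Qe5; h7: attacked by Nf8.
Legal moves for Black: none.
In check with no legal moves → checkmate.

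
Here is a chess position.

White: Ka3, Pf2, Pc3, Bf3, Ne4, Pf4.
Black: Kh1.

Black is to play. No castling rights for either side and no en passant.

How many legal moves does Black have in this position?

2

Black to move; king on h1.
In check: yes, from the white bishop on f3.
Legal moves: Kh2, Kg1.
Count: 2.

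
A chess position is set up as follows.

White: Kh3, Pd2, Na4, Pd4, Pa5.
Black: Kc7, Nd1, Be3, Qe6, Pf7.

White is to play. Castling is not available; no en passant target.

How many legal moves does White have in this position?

4

White to move; king on h3.
In check: yes, from the black queen on e6.
Legal moves: Kh4, Kg3, Kh2, Kg2.
Count: 4.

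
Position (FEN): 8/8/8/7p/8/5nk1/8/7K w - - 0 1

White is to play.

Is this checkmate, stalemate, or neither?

stalemate

White to move; white king on h1.
In check: no.
King squares — g1: attacked by Nf3; g2: attacked by Kg3; h2: attacked by Nf3.
Legal moves for White: none.
Not in check and no legal moves → stalemate.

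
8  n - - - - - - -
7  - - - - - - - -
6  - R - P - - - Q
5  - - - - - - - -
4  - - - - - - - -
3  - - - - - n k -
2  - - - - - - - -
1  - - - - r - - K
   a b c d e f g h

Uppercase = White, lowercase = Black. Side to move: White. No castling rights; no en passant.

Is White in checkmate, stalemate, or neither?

checkmate

White to move; white king on h1.
In check: yes, from the black rook on e1.
King squares — g1: attacked by Re1; g2: attacked by Kg3; h2: attacked by Nf3.
Legal moves for White: none.
In check with no legal moves → checkmate.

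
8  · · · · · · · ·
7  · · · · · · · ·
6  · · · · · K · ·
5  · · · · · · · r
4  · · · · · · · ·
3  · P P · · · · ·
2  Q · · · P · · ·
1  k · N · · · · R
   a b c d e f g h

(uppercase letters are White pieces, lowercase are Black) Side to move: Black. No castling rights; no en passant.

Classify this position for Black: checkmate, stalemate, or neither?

Black to move; black king on a1.
In check: yes, from the white queen on a2.
King squares — b1: attacked by Qa2; a2: attacked by Nc1; b2: attacked by Qa2.
Legal moves for Black: none.
In check with no legal moves → checkmate.

checkmate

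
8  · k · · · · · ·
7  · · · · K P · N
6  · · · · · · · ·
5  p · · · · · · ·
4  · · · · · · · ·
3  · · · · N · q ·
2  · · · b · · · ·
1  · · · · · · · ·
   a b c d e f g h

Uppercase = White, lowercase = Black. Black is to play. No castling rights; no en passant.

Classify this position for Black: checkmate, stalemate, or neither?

Black to move; black king on b8.
In check: no.
Legal moves for Black include: Kc8, Ka8, Kc7, Kb7, Ka7, Qg8, Qg7, Qc7+, Qg6, Qd6+, Qg5+, Qe5+, Qh4+, Qg4, Qf4, Qh3, Qf3, Qxe3+, ... (list truncated; more exist).
Black has legal moves and is not in check → neither.

neither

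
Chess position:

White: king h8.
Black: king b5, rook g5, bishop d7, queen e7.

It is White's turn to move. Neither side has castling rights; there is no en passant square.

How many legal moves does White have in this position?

0

White to move; king on h8.
In check: no.
Legal moves: none.
Count: 0.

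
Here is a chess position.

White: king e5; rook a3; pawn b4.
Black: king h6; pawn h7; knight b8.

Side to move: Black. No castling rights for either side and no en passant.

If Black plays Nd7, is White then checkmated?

After Nd7: white king on e5; in check: yes, from the black knight on d7.
White has 7 legal replies: Ke6, Kd6, Kf5, Kd5, Kf4, Ke4, Kd4.
In check but a legal move exists → not checkmate.

no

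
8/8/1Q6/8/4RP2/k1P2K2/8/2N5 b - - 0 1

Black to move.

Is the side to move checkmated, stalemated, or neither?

Black to move; black king on a3.
In check: no.
King squares — a2: attacked by Nc1; b2: attacked by Qb6; b3: attacked by Nc1; a4: attacked by Re4; b4: attacked by Pc3.
Legal moves for Black: none.
Not in check and no legal moves → stalemate.

stalemate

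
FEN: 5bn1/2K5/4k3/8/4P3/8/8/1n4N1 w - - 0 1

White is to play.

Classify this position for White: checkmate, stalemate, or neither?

White to move; white king on c7.
In check: no.
Legal moves for White: Kd8, Kc8, Kb8, Kb7, Kc6, Kb6, Nh3, Nf3, Ne2, e5.
White has 10 legal moves and is not in check → neither.

neither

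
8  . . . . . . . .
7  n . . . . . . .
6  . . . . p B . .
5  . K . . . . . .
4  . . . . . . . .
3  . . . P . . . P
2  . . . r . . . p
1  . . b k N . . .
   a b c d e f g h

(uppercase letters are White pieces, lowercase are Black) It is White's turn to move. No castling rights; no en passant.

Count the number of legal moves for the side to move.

7

White to move; king on b5.
In check: yes, from the black knight on a7.
Legal moves: Kb6, Ka6, Kc5, Ka5, Kc4, Kb4, Ka4.
Count: 7.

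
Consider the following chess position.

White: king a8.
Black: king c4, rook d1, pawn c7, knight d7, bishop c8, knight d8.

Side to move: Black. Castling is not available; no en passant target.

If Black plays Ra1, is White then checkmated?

After Ra1: white king on a8; in check: yes, from the black rook on a1.
King squares — a7: attacked by Ra1; b7: attacked by Bc8; b8: attacked by Nd7.
White has no legal moves → checkmate.

yes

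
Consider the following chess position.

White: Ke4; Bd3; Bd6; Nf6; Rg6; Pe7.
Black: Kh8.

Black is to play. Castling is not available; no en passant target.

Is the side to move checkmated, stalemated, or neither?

stalemate

Black to move; black king on h8.
In check: no.
King squares — g7: attacked by Rg6; h7: attacked by Nf6; g8: attacked by Nf6.
Legal moves for Black: none.
Not in check and no legal moves → stalemate.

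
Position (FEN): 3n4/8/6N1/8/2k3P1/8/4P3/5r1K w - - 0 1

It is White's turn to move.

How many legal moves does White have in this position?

2

White to move; king on h1.
In check: yes, from the black rook on f1.
Legal moves: Kh2, Kg2.
Count: 2.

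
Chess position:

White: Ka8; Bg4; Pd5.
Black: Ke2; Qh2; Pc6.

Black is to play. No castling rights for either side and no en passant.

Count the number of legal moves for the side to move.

Black to move; king on e2.
In check: yes, from the white bishop on g4.
Legal moves: Ke3, Kd3, Kf2, Kd2, Kf1, Ke1.
Count: 6.

6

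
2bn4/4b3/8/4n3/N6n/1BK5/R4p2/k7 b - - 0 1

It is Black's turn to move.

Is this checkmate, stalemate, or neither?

Black to move; black king on a1.
In check: yes, from the white rook on a2.
Legal moves for Black: Kb1.
Black is in check but has 1 legal move → neither.

neither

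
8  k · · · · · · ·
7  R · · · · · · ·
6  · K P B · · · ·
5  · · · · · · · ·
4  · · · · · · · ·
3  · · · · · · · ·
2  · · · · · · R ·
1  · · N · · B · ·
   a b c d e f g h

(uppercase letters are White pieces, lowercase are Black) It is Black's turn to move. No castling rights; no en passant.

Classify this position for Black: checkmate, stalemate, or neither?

checkmate

Black to move; black king on a8.
In check: yes, from the white rook on a7.
King squares — a7: attacked by Kb6; b7: attacked by Kb6; b8: attacked by Bd6.
Legal moves for Black: none.
In check with no legal moves → checkmate.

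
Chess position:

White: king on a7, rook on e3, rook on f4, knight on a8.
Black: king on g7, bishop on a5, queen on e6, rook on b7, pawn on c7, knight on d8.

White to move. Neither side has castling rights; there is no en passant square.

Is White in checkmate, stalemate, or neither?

checkmate

White to move; white king on a7.
In check: yes, from the black rook on b7.
King squares — a6: attacked by Qe6; b6: attacked by Ba5; b7: attacked by Nd8; a8: own knight; b8: attacked by Rb7.
Legal moves for White: none.
In check with no legal moves → checkmate.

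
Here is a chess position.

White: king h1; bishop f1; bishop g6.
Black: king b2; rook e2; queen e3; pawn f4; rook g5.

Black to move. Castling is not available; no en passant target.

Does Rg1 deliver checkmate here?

yes

After Rg1: white king on h1; in check: yes, from the black rook on g1.
King squares — g1: attacked by Qe3; g2: attacked by Rg1; h2: attacked by Re2.
White has no legal moves → checkmate.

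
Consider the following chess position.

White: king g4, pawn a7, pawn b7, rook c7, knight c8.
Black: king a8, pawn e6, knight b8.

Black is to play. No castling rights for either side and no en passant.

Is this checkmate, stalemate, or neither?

checkmate

Black to move; black king on a8.
In check: yes, from the white pawn on b7.
King squares — a7: attacked by Nc8; b7: attacked by Rc7; b8: own knight.
Legal moves for Black: none.
In check with no legal moves → checkmate.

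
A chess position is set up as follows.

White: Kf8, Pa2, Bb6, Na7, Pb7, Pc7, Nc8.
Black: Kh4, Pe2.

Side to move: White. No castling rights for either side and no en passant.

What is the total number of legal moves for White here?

White to move; king on f8.
In check: no.
Legal moves: Kg8, Ke8, Kg7, Kf7, Ke7, Ne7, Nd6, Nc6, Nb5, Bc5, Ba5, Bd4, Be3, Bf2+, Bg1, b8=Q, b8=R, b8=B, b8=N, a3, a4.
Count: 21.

21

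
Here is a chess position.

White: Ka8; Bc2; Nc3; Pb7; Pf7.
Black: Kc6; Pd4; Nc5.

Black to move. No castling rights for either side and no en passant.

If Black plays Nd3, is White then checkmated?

After Nd3: white king on a8; in check: no.
White is not in check, so this cannot be checkmate.

no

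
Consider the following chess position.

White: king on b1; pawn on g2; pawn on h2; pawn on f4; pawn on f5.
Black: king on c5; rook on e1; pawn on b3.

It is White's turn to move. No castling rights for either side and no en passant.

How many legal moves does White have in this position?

White to move; king on b1.
In check: yes, from the black rook on e1.
Legal moves: Kb2.
Count: 1.

1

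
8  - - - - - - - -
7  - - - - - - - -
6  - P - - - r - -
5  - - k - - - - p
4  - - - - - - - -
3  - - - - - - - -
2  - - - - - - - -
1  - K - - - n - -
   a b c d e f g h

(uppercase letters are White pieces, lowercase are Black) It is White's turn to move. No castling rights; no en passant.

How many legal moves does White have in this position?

White to move; king on b1.
In check: no.
Legal moves: Kc2, Kb2, Ka2, Kc1, Ka1, b7.
Count: 6.

6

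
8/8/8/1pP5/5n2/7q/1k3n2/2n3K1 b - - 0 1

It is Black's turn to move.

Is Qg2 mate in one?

After Qg2: white king on g1; in check: yes, from the black queen on g2.
King squares — f1: attacked by Qg2; h1: attacked by Nf2; f2: attacked by Qg2; g2: attacked by Nf4; h2: attacked by Qg2.
White has no legal moves → checkmate.

yes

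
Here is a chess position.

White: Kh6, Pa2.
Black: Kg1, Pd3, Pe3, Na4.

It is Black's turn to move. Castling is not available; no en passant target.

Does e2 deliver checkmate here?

After e2: white king on h6; in check: no.
White is not in check, so this cannot be checkmate.

no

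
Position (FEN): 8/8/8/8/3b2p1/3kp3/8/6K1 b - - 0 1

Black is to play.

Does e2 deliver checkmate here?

After e2: white king on g1; in check: yes, from the black bishop on d4.
White has 3 legal replies: Kh2, Kg2, Kh1.
In check but a legal move exists → not checkmate.

no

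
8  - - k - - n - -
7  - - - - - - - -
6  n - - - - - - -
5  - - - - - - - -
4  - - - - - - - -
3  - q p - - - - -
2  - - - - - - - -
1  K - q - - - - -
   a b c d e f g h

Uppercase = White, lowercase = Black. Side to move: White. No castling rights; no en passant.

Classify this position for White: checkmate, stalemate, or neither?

White to move; white king on a1.
In check: yes, from the black queen on c1.
King squares — b1: attacked by Qc1; a2: attacked by Qb3; b2: attacked by Qc1.
Legal moves for White: none.
In check with no legal moves → checkmate.

checkmate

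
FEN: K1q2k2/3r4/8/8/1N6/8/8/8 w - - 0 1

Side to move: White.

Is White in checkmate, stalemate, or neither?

White to move; white king on a8.
In check: yes, from the black queen on c8.
King squares — a7: attacked by Rd7; b7: attacked by Rd7; b8: attacked by Qc8.
Legal moves for White: none.
In check with no legal moves → checkmate.

checkmate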